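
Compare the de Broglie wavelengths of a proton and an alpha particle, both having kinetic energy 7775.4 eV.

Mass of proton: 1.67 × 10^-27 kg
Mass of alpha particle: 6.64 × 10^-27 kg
The proton has the longer wavelength.

Using λ = h/√(2mKE):

For proton: λ₁ = h/√(2m₁KE) = 3.25 × 10^-13 m
For alpha particle: λ₂ = h/√(2m₂KE) = 1.63 × 10^-13 m

Since λ ∝ 1/√m at constant kinetic energy, the lighter particle has the longer wavelength.

The proton has the longer de Broglie wavelength.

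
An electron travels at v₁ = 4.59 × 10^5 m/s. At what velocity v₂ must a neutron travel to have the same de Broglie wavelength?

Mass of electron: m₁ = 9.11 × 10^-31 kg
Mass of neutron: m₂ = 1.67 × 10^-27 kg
v₂ = 2.50 × 10^2 m/s

For equal de Broglie wavelengths: λ₁ = λ₂

h/(m₁v₁) = h/(m₂v₂)
m₁v₁ = m₂v₂
v₂ = v₁ · (m₁/m₂)

v₂ = 4.59 × 10^5 m/s × (9.11 × 10^-31 kg / 1.67 × 10^-27 kg)
v₂ = 2.50 × 10^2 m/s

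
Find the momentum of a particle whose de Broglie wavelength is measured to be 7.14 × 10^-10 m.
9.28 × 10^-25 kg·m/s

From the de Broglie relation λ = h/p, we solve for p:

p = h/λ
p = (6.626 × 10^-34 J·s) / (7.14 × 10^-10 m)
p = 9.28 × 10^-25 kg·m/s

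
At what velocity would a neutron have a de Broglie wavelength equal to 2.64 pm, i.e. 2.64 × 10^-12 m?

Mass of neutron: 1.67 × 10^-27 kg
1.50 × 10^5 m/s

From λ = h/(mv), solve for v:

v = h/(mλ)
v = (6.626 × 10^-34 J·s) / (1.67 × 10^-27 kg × 2.64 × 10^-12 m)
v = 1.50 × 10^5 m/s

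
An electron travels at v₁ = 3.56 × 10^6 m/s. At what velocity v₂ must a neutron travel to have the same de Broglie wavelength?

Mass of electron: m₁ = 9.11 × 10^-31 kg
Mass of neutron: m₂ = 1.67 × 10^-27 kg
v₂ = 1.94 × 10^3 m/s

For equal de Broglie wavelengths: λ₁ = λ₂

h/(m₁v₁) = h/(m₂v₂)
m₁v₁ = m₂v₂
v₂ = v₁ · (m₁/m₂)

v₂ = 3.56 × 10^6 m/s × (9.11 × 10^-31 kg / 1.67 × 10^-27 kg)
v₂ = 1.94 × 10^3 m/s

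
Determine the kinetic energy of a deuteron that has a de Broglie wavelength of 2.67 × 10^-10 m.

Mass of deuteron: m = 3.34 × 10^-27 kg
9.22 × 10^-22 J (or 5.75 × 10^-3 eV)

From λ = h/√(2mKE), we solve for KE:

λ² = h²/(2mKE)
KE = h²/(2mλ²)
KE = (6.626 × 10^-34 J·s)² / (2 × 3.34 × 10^-27 kg × (2.67 × 10^-10 m)²)
KE = 9.22 × 10^-22 J
KE = 5.75 × 10^-3 eV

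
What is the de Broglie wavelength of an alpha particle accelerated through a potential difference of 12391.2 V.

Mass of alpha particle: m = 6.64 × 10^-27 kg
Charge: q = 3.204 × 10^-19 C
9.13 × 10^-14 m

When a particle is accelerated through voltage V, it gains kinetic energy KE = qV.

The de Broglie wavelength is then λ = h/√(2mqV):

λ = h/√(2mqV)
λ = (6.626 × 10^-34 J·s) / √(2 × 6.64 × 10^-27 kg × 3.204 × 10^-19 C × 12391.2 V)
λ = 9.13 × 10^-14 m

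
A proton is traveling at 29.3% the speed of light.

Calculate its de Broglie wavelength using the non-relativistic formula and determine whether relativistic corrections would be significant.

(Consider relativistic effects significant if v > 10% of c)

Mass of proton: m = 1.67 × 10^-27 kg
Yes, relativistic corrections are needed.

Using the non-relativistic de Broglie formula λ = h/(mv):

v = 29.3% × c = 8.784 × 10^7 m/s

λ = h/(mv)
λ = (6.626 × 10^-34 J·s) / (1.67 × 10^-27 kg × 8.784 × 10^7 m/s)
λ = 4.52 × 10^-15 m

Since v = 29.3% of c > 10% of c, relativistic corrections ARE significant and the actual wavelength would differ from this non-relativistic estimate.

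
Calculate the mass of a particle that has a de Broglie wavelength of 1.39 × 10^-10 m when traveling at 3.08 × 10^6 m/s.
1.55 × 10^-30 kg

From the de Broglie relation λ = h/(mv), we solve for m:

m = h/(λv)
m = (6.626 × 10^-34 J·s) / (1.39 × 10^-10 m × 3.08 × 10^6 m/s)
m = 1.55 × 10^-30 kg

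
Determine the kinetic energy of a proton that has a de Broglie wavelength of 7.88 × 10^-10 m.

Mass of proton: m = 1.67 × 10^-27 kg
2.12 × 10^-22 J (or 1.32 × 10^-3 eV)

From λ = h/√(2mKE), we solve for KE:

λ² = h²/(2mKE)
KE = h²/(2mλ²)
KE = (6.626 × 10^-34 J·s)² / (2 × 1.67 × 10^-27 kg × (7.88 × 10^-10 m)²)
KE = 2.12 × 10^-22 J
KE = 1.32 × 10^-3 eV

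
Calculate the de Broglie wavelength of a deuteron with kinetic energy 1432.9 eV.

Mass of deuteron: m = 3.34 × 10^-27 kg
5.35 × 10^-13 m

Using λ = h/√(2mKE):

First convert KE to Joules: KE = 1432.9 eV = 2.296 × 10^-16 J

λ = h/√(2mKE)
λ = (6.626 × 10^-34 J·s) / √(2 × 3.34 × 10^-27 kg × 2.296 × 10^-16 J)
λ = 5.35 × 10^-13 m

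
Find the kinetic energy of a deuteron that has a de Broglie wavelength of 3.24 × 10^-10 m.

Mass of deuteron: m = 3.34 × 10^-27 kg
6.26 × 10^-22 J (or 3.91 × 10^-3 eV)

From λ = h/√(2mKE), we solve for KE:

λ² = h²/(2mKE)
KE = h²/(2mλ²)
KE = (6.626 × 10^-34 J·s)² / (2 × 3.34 × 10^-27 kg × (3.24 × 10^-10 m)²)
KE = 6.26 × 10^-22 J
KE = 3.91 × 10^-3 eV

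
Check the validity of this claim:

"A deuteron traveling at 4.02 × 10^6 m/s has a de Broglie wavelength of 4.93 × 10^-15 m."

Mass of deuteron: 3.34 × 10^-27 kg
False

The claim is incorrect.

Using λ = h/(mv):
λ = (6.626 × 10^-34 J·s) / (3.34 × 10^-27 kg × 4.02 × 10^6 m/s)
λ = 4.93 × 10^-14 m

The actual wavelength differs from the claimed 4.93 × 10^-15 m.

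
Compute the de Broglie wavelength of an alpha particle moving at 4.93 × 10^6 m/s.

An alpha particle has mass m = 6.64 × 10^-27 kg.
2.02 × 10^-14 m

Using the de Broglie relation λ = h/(mv):

λ = h/(mv)
λ = (6.626 × 10^-34 J·s) / (6.64 × 10^-27 kg × 4.93 × 10^6 m/s)
λ = 2.02 × 10^-14 m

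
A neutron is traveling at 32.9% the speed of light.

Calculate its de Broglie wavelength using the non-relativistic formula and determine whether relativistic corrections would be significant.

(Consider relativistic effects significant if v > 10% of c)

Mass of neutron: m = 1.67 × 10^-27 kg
Yes, relativistic corrections are needed.

Using the non-relativistic de Broglie formula λ = h/(mv):

v = 32.9% × c = 9.863 × 10^7 m/s

λ = h/(mv)
λ = (6.626 × 10^-34 J·s) / (1.67 × 10^-27 kg × 9.863 × 10^7 m/s)
λ = 4.02 × 10^-15 m

Since v = 32.9% of c > 10% of c, relativistic corrections ARE significant and the actual wavelength would differ from this non-relativistic estimate.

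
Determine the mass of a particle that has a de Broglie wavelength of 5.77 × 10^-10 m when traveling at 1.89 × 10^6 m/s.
6.08 × 10^-31 kg

From the de Broglie relation λ = h/(mv), we solve for m:

m = h/(λv)
m = (6.626 × 10^-34 J·s) / (5.77 × 10^-10 m × 1.89 × 10^6 m/s)
m = 6.08 × 10^-31 kg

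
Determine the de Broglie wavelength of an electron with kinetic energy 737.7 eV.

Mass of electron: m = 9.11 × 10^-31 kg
4.52 × 10^-11 m

Using λ = h/√(2mKE):

First convert KE to Joules: KE = 737.7 eV = 1.182 × 10^-16 J

λ = h/√(2mKE)
λ = (6.626 × 10^-34 J·s) / √(2 × 9.11 × 10^-31 kg × 1.182 × 10^-16 J)
λ = 4.52 × 10^-11 m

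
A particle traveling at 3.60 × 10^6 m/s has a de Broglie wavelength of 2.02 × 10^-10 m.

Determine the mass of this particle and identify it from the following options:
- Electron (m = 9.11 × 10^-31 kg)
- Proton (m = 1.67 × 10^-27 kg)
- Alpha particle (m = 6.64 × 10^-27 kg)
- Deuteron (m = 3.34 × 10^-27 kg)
The particle is an electron.

From λ = h/(mv), solve for mass:

m = h/(λv)
m = (6.626 × 10^-34 J·s) / (2.02 × 10^-10 m × 3.60 × 10^6 m/s)
m = 9.11 × 10^-31 kg

Comparing with the listed masses, this is closest to an electron.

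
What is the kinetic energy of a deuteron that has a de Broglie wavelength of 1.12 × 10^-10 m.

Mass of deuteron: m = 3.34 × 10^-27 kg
5.24 × 10^-21 J (or 0.0327 eV)

From λ = h/√(2mKE), we solve for KE:

λ² = h²/(2mKE)
KE = h²/(2mλ²)
KE = (6.626 × 10^-34 J·s)² / (2 × 3.34 × 10^-27 kg × (1.12 × 10^-10 m)²)
KE = 5.24 × 10^-21 J
KE = 0.0327 eV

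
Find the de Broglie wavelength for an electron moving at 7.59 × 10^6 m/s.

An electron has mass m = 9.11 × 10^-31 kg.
9.58 × 10^-11 m

Using the de Broglie relation λ = h/(mv):

λ = h/(mv)
λ = (6.626 × 10^-34 J·s) / (9.11 × 10^-31 kg × 7.59 × 10^6 m/s)
λ = 9.58 × 10^-11 m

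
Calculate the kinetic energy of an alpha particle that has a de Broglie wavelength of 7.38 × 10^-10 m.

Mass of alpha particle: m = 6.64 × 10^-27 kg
6.07 × 10^-23 J (or 3.79 × 10^-4 eV)

From λ = h/√(2mKE), we solve for KE:

λ² = h²/(2mKE)
KE = h²/(2mλ²)
KE = (6.626 × 10^-34 J·s)² / (2 × 6.64 × 10^-27 kg × (7.38 × 10^-10 m)²)
KE = 6.07 × 10^-23 J
KE = 3.79 × 10^-4 eV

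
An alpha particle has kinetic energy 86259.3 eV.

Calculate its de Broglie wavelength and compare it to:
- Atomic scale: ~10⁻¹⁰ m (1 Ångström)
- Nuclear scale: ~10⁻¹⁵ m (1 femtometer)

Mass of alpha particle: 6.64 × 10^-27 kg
λ = 4.89 × 10^-14 m, which is between nuclear and atomic scales.

Using λ = h/√(2mKE):

KE = 86259.3 eV = 1.382 × 10^-14 J

λ = h/√(2mKE)
λ = (6.626 × 10^-34 J·s) / √(2 × 6.64 × 10^-27 kg × 1.382 × 10^-14 J)
λ = 4.89 × 10^-14 m

Comparison:
- Atomic scale (10⁻¹⁰ m): λ is 0.00049× this size
- Nuclear scale (10⁻¹⁵ m): λ is 49× this size

The wavelength is between nuclear and atomic scales.

This wavelength is appropriate for probing atomic structure but too large for nuclear physics experiments.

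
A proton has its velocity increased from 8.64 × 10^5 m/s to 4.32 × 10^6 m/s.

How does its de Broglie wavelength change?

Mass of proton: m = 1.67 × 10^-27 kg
The wavelength decreases by a factor of 5.

Using λ = h/(mv):

Initial wavelength: λ₁ = h/(mv₁) = 4.59 × 10^-13 m
Final wavelength: λ₂ = h/(mv₂) = 9.18 × 10^-14 m

Since λ ∝ 1/v, when velocity increases by a factor of 5, the wavelength decreases by a factor of 5.

λ₂/λ₁ = v₁/v₂ = 1/5

The wavelength decreases by a factor of 5.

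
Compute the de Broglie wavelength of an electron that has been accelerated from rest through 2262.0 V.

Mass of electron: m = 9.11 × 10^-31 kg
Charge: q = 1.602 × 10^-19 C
2.58 × 10^-11 m

When a particle is accelerated through voltage V, it gains kinetic energy KE = qV.

The de Broglie wavelength is then λ = h/√(2mqV):

λ = h/√(2mqV)
λ = (6.626 × 10^-34 J·s) / √(2 × 9.11 × 10^-31 kg × 1.602 × 10^-19 C × 2262.0 V)
λ = 2.58 × 10^-11 m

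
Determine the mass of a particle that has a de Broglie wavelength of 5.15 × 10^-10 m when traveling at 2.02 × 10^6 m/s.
6.37 × 10^-31 kg

From the de Broglie relation λ = h/(mv), we solve for m:

m = h/(λv)
m = (6.626 × 10^-34 J·s) / (5.15 × 10^-10 m × 2.02 × 10^6 m/s)
m = 6.37 × 10^-31 kg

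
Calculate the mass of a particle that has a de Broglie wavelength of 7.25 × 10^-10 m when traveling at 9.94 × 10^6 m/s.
9.19 × 10^-32 kg

From the de Broglie relation λ = h/(mv), we solve for m:

m = h/(λv)
m = (6.626 × 10^-34 J·s) / (7.25 × 10^-10 m × 9.94 × 10^6 m/s)
m = 9.19 × 10^-32 kg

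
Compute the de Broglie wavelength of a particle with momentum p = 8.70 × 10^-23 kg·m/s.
7.62 × 10^-12 m

Using the de Broglie relation λ = h/p:

λ = h/p
λ = (6.626 × 10^-34 J·s) / (8.70 × 10^-23 kg·m/s)
λ = 7.62 × 10^-12 m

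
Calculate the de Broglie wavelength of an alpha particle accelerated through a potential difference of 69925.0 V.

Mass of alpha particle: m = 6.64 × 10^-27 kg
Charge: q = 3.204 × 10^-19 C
3.84 × 10^-14 m

When a particle is accelerated through voltage V, it gains kinetic energy KE = qV.

The de Broglie wavelength is then λ = h/√(2mqV):

λ = h/√(2mqV)
λ = (6.626 × 10^-34 J·s) / √(2 × 6.64 × 10^-27 kg × 3.204 × 10^-19 C × 69925.0 V)
λ = 3.84 × 10^-14 m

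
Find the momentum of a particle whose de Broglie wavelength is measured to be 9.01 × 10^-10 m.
7.35 × 10^-25 kg·m/s

From the de Broglie relation λ = h/p, we solve for p:

p = h/λ
p = (6.626 × 10^-34 J·s) / (9.01 × 10^-10 m)
p = 7.35 × 10^-25 kg·m/s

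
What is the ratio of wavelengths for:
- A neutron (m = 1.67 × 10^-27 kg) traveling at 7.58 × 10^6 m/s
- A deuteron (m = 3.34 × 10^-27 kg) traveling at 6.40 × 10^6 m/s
λ₁/λ₂ = 1.69

Using λ = h/(mv):

λ₁ = h/(m₁v₁) = 5.23 × 10^-14 m
λ₂ = h/(m₂v₂) = 3.10 × 10^-14 m

Ratio λ₁/λ₂ = (m₂v₂)/(m₁v₁)
         = (3.34 × 10^-27 kg × 6.40 × 10^6 m/s) / (1.67 × 10^-27 kg × 7.58 × 10^6 m/s)
         = 1.69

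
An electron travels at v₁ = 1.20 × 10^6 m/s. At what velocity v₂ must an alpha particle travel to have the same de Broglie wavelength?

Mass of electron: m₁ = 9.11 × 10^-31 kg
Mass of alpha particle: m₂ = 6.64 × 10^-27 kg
v₂ = 1.65 × 10^2 m/s

For equal de Broglie wavelengths: λ₁ = λ₂

h/(m₁v₁) = h/(m₂v₂)
m₁v₁ = m₂v₂
v₂ = v₁ · (m₁/m₂)

v₂ = 1.20 × 10^6 m/s × (9.11 × 10^-31 kg / 6.64 × 10^-27 kg)
v₂ = 1.65 × 10^2 m/s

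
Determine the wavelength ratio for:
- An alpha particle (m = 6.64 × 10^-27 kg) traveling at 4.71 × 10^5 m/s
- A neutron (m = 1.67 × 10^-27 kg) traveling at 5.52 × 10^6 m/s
λ₁/λ₂ = 2.95

Using λ = h/(mv):

λ₁ = h/(m₁v₁) = 2.12 × 10^-13 m
λ₂ = h/(m₂v₂) = 7.19 × 10^-14 m

Ratio λ₁/λ₂ = (m₂v₂)/(m₁v₁)
         = (1.67 × 10^-27 kg × 5.52 × 10^6 m/s) / (6.64 × 10^-27 kg × 4.71 × 10^5 m/s)
         = 2.95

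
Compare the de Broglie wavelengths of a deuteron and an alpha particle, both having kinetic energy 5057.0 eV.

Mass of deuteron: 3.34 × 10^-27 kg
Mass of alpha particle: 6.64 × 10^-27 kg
The deuteron has the longer wavelength.

Using λ = h/√(2mKE):

For deuteron: λ₁ = h/√(2m₁KE) = 2.85 × 10^-13 m
For alpha particle: λ₂ = h/√(2m₂KE) = 2.02 × 10^-13 m

Since λ ∝ 1/√m at constant kinetic energy, the lighter particle has the longer wavelength.

The deuteron has the longer de Broglie wavelength.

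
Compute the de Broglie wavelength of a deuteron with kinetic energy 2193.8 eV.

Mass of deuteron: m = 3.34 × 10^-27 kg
4.32 × 10^-13 m

Using λ = h/√(2mKE):

First convert KE to Joules: KE = 2193.8 eV = 3.515 × 10^-16 J

λ = h/√(2mKE)
λ = (6.626 × 10^-34 J·s) / √(2 × 3.34 × 10^-27 kg × 3.515 × 10^-16 J)
λ = 4.32 × 10^-13 m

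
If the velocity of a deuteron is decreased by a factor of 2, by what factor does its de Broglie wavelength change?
The wavelength increases by a factor of 2.

From λ = h/(mv), the wavelength is inversely proportional to velocity:

λ ∝ 1/v

If v → v/2, then λ → 2λ

When velocity is decreased by a factor of 2, the wavelength increases by a factor of 2.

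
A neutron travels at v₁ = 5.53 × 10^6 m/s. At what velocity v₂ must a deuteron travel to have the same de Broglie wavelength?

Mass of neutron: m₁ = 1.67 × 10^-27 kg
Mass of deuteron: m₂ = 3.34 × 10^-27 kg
v₂ = 2.76 × 10^6 m/s

For equal de Broglie wavelengths: λ₁ = λ₂

h/(m₁v₁) = h/(m₂v₂)
m₁v₁ = m₂v₂
v₂ = v₁ · (m₁/m₂)

v₂ = 5.53 × 10^6 m/s × (1.67 × 10^-27 kg / 3.34 × 10^-27 kg)
v₂ = 2.76 × 10^6 m/s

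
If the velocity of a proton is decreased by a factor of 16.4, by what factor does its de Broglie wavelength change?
The wavelength increases by a factor of 16.4.

From λ = h/(mv), the wavelength is inversely proportional to velocity:

λ ∝ 1/v

If v → v/16.4, then λ → 16.4λ

When velocity is decreased by a factor of 16.4, the wavelength increases by a factor of 16.4.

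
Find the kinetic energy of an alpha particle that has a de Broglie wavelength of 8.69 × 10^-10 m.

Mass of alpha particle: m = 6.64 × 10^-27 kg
4.38 × 10^-23 J (or 2.73 × 10^-4 eV)

From λ = h/√(2mKE), we solve for KE:

λ² = h²/(2mKE)
KE = h²/(2mλ²)
KE = (6.626 × 10^-34 J·s)² / (2 × 6.64 × 10^-27 kg × (8.69 × 10^-10 m)²)
KE = 4.38 × 10^-23 J
KE = 2.73 × 10^-4 eV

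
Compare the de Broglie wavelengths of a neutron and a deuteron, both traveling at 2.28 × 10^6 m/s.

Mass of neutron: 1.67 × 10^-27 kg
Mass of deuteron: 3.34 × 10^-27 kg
The neutron has the longer wavelength.

Using λ = h/(mv), since both particles have the same velocity, the wavelength depends only on mass.

For neutron: λ₁ = h/(m₁v) = 1.74 × 10^-13 m
For deuteron: λ₂ = h/(m₂v) = 8.70 × 10^-14 m

Since λ ∝ 1/m at constant velocity, the lighter particle has the longer wavelength.

The neutron has the longer de Broglie wavelength.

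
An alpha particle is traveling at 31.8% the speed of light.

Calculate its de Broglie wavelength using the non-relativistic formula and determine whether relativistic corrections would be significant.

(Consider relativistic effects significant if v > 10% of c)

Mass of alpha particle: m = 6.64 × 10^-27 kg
Yes, relativistic corrections are needed.

Using the non-relativistic de Broglie formula λ = h/(mv):

v = 31.8% × c = 9.533 × 10^7 m/s

λ = h/(mv)
λ = (6.626 × 10^-34 J·s) / (6.64 × 10^-27 kg × 9.533 × 10^7 m/s)
λ = 1.05 × 10^-15 m

Since v = 31.8% of c > 10% of c, relativistic corrections ARE significant and the actual wavelength would differ from this non-relativistic estimate.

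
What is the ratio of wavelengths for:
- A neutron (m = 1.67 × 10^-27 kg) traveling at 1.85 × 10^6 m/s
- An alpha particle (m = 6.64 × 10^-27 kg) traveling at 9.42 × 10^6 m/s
λ₁/λ₂ = 20.2

Using λ = h/(mv):

λ₁ = h/(m₁v₁) = 2.14 × 10^-13 m
λ₂ = h/(m₂v₂) = 1.06 × 10^-14 m

Ratio λ₁/λ₂ = (m₂v₂)/(m₁v₁)
         = (6.64 × 10^-27 kg × 9.42 × 10^6 m/s) / (1.67 × 10^-27 kg × 1.85 × 10^6 m/s)
         = 20.2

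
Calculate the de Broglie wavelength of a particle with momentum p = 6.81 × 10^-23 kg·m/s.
9.73 × 10^-12 m

Using the de Broglie relation λ = h/p:

λ = h/p
λ = (6.626 × 10^-34 J·s) / (6.81 × 10^-23 kg·m/s)
λ = 9.73 × 10^-12 m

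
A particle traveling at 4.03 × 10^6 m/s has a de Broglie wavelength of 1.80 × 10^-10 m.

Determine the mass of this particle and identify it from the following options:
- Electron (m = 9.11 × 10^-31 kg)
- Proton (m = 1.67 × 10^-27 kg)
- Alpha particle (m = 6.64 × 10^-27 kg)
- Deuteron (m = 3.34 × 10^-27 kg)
The particle is an electron.

From λ = h/(mv), solve for mass:

m = h/(λv)
m = (6.626 × 10^-34 J·s) / (1.80 × 10^-10 m × 4.03 × 10^6 m/s)
m = 9.13 × 10^-31 kg

Comparing with the listed masses, this is closest to an electron.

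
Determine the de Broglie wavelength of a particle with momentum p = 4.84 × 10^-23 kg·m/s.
1.37 × 10^-11 m

Using the de Broglie relation λ = h/p:

λ = h/p
λ = (6.626 × 10^-34 J·s) / (4.84 × 10^-23 kg·m/s)
λ = 1.37 × 10^-11 m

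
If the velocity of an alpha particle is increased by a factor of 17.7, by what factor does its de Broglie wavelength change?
The wavelength decreases by a factor of 17.7.

From λ = h/(mv), the wavelength is inversely proportional to velocity:

λ ∝ 1/v

If v → 17.7v, then λ → λ/17.7

When velocity is increased by a factor of 17.7, the wavelength decreases by a factor of 17.7.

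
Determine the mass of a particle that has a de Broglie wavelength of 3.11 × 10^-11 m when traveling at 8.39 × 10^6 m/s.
2.54 × 10^-30 kg

From the de Broglie relation λ = h/(mv), we solve for m:

m = h/(λv)
m = (6.626 × 10^-34 J·s) / (3.11 × 10^-11 m × 8.39 × 10^6 m/s)
m = 2.54 × 10^-30 kg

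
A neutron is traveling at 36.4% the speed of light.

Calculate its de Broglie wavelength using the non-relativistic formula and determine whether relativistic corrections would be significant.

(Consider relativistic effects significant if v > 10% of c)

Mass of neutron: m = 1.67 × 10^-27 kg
Yes, relativistic corrections are needed.

Using the non-relativistic de Broglie formula λ = h/(mv):

v = 36.4% × c = 1.091 × 10^8 m/s

λ = h/(mv)
λ = (6.626 × 10^-34 J·s) / (1.67 × 10^-27 kg × 1.091 × 10^8 m/s)
λ = 3.64 × 10^-15 m

Since v = 36.4% of c > 10% of c, relativistic corrections ARE significant and the actual wavelength would differ from this non-relativistic estimate.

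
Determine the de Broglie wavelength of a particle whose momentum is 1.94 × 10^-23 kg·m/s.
3.42 × 10^-11 m

Using the de Broglie relation λ = h/p:

λ = h/p
λ = (6.626 × 10^-34 J·s) / (1.94 × 10^-23 kg·m/s)
λ = 3.42 × 10^-11 m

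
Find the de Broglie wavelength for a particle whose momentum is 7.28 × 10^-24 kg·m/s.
9.10 × 10^-11 m

Using the de Broglie relation λ = h/p:

λ = h/p
λ = (6.626 × 10^-34 J·s) / (7.28 × 10^-24 kg·m/s)
λ = 9.10 × 10^-11 m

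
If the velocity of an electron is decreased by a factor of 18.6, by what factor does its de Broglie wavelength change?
The wavelength increases by a factor of 18.6.

From λ = h/(mv), the wavelength is inversely proportional to velocity:

λ ∝ 1/v

If v → v/18.6, then λ → 18.6λ

When velocity is decreased by a factor of 18.6, the wavelength increases by a factor of 18.6.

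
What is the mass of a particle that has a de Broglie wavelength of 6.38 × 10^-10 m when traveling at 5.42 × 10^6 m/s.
1.92 × 10^-31 kg

From the de Broglie relation λ = h/(mv), we solve for m:

m = h/(λv)
m = (6.626 × 10^-34 J·s) / (6.38 × 10^-10 m × 5.42 × 10^6 m/s)
m = 1.92 × 10^-31 kg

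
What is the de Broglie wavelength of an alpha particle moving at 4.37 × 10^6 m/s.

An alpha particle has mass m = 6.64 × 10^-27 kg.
2.28 × 10^-14 m

Using the de Broglie relation λ = h/(mv):

λ = h/(mv)
λ = (6.626 × 10^-34 J·s) / (6.64 × 10^-27 kg × 4.37 × 10^6 m/s)
λ = 2.28 × 10^-14 m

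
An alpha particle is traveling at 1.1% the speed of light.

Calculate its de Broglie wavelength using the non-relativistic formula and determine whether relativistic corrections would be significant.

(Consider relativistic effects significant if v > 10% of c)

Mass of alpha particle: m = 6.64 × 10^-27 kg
No, relativistic corrections are not needed.

Using the non-relativistic de Broglie formula λ = h/(mv):

v = 1.1% × c = 3.298 × 10^6 m/s

λ = h/(mv)
λ = (6.626 × 10^-34 J·s) / (6.64 × 10^-27 kg × 3.298 × 10^6 m/s)
λ = 3.03 × 10^-14 m

Since v = 1.1% of c < 10% of c, relativistic corrections are NOT significant and this non-relativistic result is a good approximation.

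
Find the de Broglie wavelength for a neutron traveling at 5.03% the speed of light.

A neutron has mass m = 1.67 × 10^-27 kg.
2.63 × 10^-14 m

Using the de Broglie relation λ = h/(mv):

v = 5.03% × c = 1.508 × 10^7 m/s

λ = h/(mv)
λ = (6.626 × 10^-34 J·s) / (1.67 × 10^-27 kg × 1.508 × 10^7 m/s)
λ = 2.63 × 10^-14 m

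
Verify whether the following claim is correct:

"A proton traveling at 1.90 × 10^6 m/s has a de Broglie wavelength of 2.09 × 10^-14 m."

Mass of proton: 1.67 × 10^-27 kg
False

The claim is incorrect.

Using λ = h/(mv):
λ = (6.626 × 10^-34 J·s) / (1.67 × 10^-27 kg × 1.90 × 10^6 m/s)
λ = 2.09 × 10^-13 m

The actual wavelength differs from the claimed 2.09 × 10^-14 m.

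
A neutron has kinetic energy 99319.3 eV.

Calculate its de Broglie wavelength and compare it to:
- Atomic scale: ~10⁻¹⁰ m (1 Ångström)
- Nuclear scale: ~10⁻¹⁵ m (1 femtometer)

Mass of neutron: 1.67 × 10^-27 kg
λ = 9.09 × 10^-14 m, which is between nuclear and atomic scales.

Using λ = h/√(2mKE):

KE = 99319.3 eV = 1.591 × 10^-14 J

λ = h/√(2mKE)
λ = (6.626 × 10^-34 J·s) / √(2 × 1.67 × 10^-27 kg × 1.591 × 10^-14 J)
λ = 9.09 × 10^-14 m

Comparison:
- Atomic scale (10⁻¹⁰ m): λ is 0.00091× this size
- Nuclear scale (10⁻¹⁵ m): λ is 91× this size

The wavelength is between nuclear and atomic scales.

This wavelength is appropriate for probing atomic structure but too large for nuclear physics experiments.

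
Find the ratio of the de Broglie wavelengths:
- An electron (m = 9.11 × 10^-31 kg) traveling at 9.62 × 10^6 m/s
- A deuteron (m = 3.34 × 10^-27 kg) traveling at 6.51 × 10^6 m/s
λ₁/λ₂ = 2.48 × 10^3

Using λ = h/(mv):

λ₁ = h/(m₁v₁) = 7.56 × 10^-11 m
λ₂ = h/(m₂v₂) = 3.05 × 10^-14 m

Ratio λ₁/λ₂ = (m₂v₂)/(m₁v₁)
         = (3.34 × 10^-27 kg × 6.51 × 10^6 m/s) / (9.11 × 10^-31 kg × 9.62 × 10^6 m/s)
         = 2.48 × 10^3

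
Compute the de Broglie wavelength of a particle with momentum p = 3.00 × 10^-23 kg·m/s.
2.21 × 10^-11 m

Using the de Broglie relation λ = h/p:

λ = h/p
λ = (6.626 × 10^-34 J·s) / (3.00 × 10^-23 kg·m/s)
λ = 2.21 × 10^-11 m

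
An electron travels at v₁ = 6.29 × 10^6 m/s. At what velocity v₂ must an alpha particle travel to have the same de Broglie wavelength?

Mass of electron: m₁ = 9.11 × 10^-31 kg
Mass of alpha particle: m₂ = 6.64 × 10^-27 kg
v₂ = 8.63 × 10^2 m/s

For equal de Broglie wavelengths: λ₁ = λ₂

h/(m₁v₁) = h/(m₂v₂)
m₁v₁ = m₂v₂
v₂ = v₁ · (m₁/m₂)

v₂ = 6.29 × 10^6 m/s × (9.11 × 10^-31 kg / 6.64 × 10^-27 kg)
v₂ = 8.63 × 10^2 m/s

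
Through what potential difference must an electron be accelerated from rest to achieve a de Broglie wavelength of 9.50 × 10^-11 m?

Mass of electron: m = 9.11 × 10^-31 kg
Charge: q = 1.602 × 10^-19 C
167 V

From λ = h/√(2mqV), we solve for V:

λ² = h²/(2mqV)
V = h²/(2mqλ²)
V = (6.626 × 10^-34 J·s)² / (2 × 9.11 × 10^-31 kg × 1.602 × 10^-19 C × (9.50 × 10^-11 m)²)
V = 167 V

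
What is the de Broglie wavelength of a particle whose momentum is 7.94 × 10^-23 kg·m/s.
8.35 × 10^-12 m

Using the de Broglie relation λ = h/p:

λ = h/p
λ = (6.626 × 10^-34 J·s) / (7.94 × 10^-23 kg·m/s)
λ = 8.35 × 10^-12 m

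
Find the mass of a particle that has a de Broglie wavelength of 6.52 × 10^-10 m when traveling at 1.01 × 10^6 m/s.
1.01 × 10^-30 kg

From the de Broglie relation λ = h/(mv), we solve for m:

m = h/(λv)
m = (6.626 × 10^-34 J·s) / (6.52 × 10^-10 m × 1.01 × 10^6 m/s)
m = 1.01 × 10^-30 kg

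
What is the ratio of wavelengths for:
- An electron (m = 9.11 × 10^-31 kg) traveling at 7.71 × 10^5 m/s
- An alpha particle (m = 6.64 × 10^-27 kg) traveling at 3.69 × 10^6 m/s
λ₁/λ₂ = 3.49 × 10^4

Using λ = h/(mv):

λ₁ = h/(m₁v₁) = 9.43 × 10^-10 m
λ₂ = h/(m₂v₂) = 2.70 × 10^-14 m

Ratio λ₁/λ₂ = (m₂v₂)/(m₁v₁)
         = (6.64 × 10^-27 kg × 3.69 × 10^6 m/s) / (9.11 × 10^-31 kg × 7.71 × 10^5 m/s)
         = 3.49 × 10^4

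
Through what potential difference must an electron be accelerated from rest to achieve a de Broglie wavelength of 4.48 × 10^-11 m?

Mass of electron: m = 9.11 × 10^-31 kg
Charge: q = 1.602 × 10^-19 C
749 V

From λ = h/√(2mqV), we solve for V:

λ² = h²/(2mqV)
V = h²/(2mqλ²)
V = (6.626 × 10^-34 J·s)² / (2 × 9.11 × 10^-31 kg × 1.602 × 10^-19 C × (4.48 × 10^-11 m)²)
V = 749 V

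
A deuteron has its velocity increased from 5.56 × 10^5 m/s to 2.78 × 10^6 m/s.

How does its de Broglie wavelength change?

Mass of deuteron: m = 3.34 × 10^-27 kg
The wavelength decreases by a factor of 5.

Using λ = h/(mv):

Initial wavelength: λ₁ = h/(mv₁) = 3.57 × 10^-13 m
Final wavelength: λ₂ = h/(mv₂) = 7.14 × 10^-14 m

Since λ ∝ 1/v, when velocity increases by a factor of 5, the wavelength decreases by a factor of 5.

λ₂/λ₁ = v₁/v₂ = 1/5

The wavelength decreases by a factor of 5.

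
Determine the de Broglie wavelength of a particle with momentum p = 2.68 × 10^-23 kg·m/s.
2.47 × 10^-11 m

Using the de Broglie relation λ = h/p:

λ = h/p
λ = (6.626 × 10^-34 J·s) / (2.68 × 10^-23 kg·m/s)
λ = 2.47 × 10^-11 m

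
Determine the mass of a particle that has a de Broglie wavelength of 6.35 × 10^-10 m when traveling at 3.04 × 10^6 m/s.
3.43 × 10^-31 kg

From the de Broglie relation λ = h/(mv), we solve for m:

m = h/(λv)
m = (6.626 × 10^-34 J·s) / (6.35 × 10^-10 m × 3.04 × 10^6 m/s)
m = 3.43 × 10^-31 kg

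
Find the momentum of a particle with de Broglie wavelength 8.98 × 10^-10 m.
7.38 × 10^-25 kg·m/s

From the de Broglie relation λ = h/p, we solve for p:

p = h/λ
p = (6.626 × 10^-34 J·s) / (8.98 × 10^-10 m)
p = 7.38 × 10^-25 kg·m/s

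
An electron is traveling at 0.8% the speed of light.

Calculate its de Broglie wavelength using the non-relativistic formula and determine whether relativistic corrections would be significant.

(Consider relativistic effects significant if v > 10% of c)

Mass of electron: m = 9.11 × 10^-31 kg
No, relativistic corrections are not needed.

Using the non-relativistic de Broglie formula λ = h/(mv):

v = 0.8% × c = 2.398 × 10^6 m/s

λ = h/(mv)
λ = (6.626 × 10^-34 J·s) / (9.11 × 10^-31 kg × 2.398 × 10^6 m/s)
λ = 3.03 × 10^-10 m

Since v = 0.8% of c < 10% of c, relativistic corrections are NOT significant and this non-relativistic result is a good approximation.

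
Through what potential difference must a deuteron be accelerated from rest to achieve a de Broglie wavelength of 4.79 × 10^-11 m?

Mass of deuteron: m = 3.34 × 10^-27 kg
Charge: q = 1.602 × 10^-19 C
1.79 × 10^-1 V

From λ = h/√(2mqV), we solve for V:

λ² = h²/(2mqV)
V = h²/(2mqλ²)
V = (6.626 × 10^-34 J·s)² / (2 × 3.34 × 10^-27 kg × 1.602 × 10^-19 C × (4.79 × 10^-11 m)²)
V = 1.79 × 10^-1 V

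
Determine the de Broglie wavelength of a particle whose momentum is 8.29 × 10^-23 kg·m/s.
7.99 × 10^-12 m

Using the de Broglie relation λ = h/p:

λ = h/p
λ = (6.626 × 10^-34 J·s) / (8.29 × 10^-23 kg·m/s)
λ = 7.99 × 10^-12 m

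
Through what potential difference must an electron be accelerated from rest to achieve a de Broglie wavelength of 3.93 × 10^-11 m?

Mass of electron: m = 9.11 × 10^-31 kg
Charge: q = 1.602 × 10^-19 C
974 V

From λ = h/√(2mqV), we solve for V:

λ² = h²/(2mqV)
V = h²/(2mqλ²)
V = (6.626 × 10^-34 J·s)² / (2 × 9.11 × 10^-31 kg × 1.602 × 10^-19 C × (3.93 × 10^-11 m)²)
V = 974 V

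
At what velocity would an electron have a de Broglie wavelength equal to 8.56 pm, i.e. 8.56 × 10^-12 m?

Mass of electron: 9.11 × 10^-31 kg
8.50 × 10^7 m/s

From λ = h/(mv), solve for v:

v = h/(mλ)
v = (6.626 × 10^-34 J·s) / (9.11 × 10^-31 kg × 8.56 × 10^-12 m)
v = 8.50 × 10^7 m/s

Note: This velocity is 28.3% of the speed of light, so relativistic corrections would be needed for a more accurate calculation.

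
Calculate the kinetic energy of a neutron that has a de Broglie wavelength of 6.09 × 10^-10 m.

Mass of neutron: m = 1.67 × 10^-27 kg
3.54 × 10^-22 J (or 2.21 × 10^-3 eV)

From λ = h/√(2mKE), we solve for KE:

λ² = h²/(2mKE)
KE = h²/(2mλ²)
KE = (6.626 × 10^-34 J·s)² / (2 × 1.67 × 10^-27 kg × (6.09 × 10^-10 m)²)
KE = 3.54 × 10^-22 J
KE = 2.21 × 10^-3 eV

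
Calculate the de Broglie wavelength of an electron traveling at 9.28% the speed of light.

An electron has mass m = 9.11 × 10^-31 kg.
2.61 × 10^-11 m

Using the de Broglie relation λ = h/(mv):

v = 9.28% × c = 2.782 × 10^7 m/s

λ = h/(mv)
λ = (6.626 × 10^-34 J·s) / (9.11 × 10^-31 kg × 2.782 × 10^7 m/s)
λ = 2.61 × 10^-11 m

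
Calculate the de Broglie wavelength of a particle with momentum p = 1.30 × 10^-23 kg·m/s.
5.10 × 10^-11 m

Using the de Broglie relation λ = h/p:

λ = h/p
λ = (6.626 × 10^-34 J·s) / (1.30 × 10^-23 kg·m/s)
λ = 5.10 × 10^-11 m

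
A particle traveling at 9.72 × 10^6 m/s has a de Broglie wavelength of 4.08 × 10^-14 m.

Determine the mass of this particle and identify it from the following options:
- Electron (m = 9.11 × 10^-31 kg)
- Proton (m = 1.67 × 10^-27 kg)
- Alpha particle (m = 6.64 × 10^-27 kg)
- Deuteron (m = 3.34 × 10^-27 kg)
The particle is a proton.

From λ = h/(mv), solve for mass:

m = h/(λv)
m = (6.626 × 10^-34 J·s) / (4.08 × 10^-14 m × 9.72 × 10^6 m/s)
m = 1.67 × 10^-27 kg

Comparing with the listed masses, this is closest to a proton.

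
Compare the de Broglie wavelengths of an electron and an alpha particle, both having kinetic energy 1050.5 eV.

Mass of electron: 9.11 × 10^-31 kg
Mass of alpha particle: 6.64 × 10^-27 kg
The electron has the longer wavelength.

Using λ = h/√(2mKE):

For electron: λ₁ = h/√(2m₁KE) = 3.78 × 10^-11 m
For alpha particle: λ₂ = h/√(2m₂KE) = 4.43 × 10^-13 m

Since λ ∝ 1/√m at constant kinetic energy, the lighter particle has the longer wavelength.

The electron has the longer de Broglie wavelength.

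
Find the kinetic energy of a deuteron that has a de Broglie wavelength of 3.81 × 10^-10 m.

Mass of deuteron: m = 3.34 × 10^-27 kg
4.53 × 10^-22 J (or 2.83 × 10^-3 eV)

From λ = h/√(2mKE), we solve for KE:

λ² = h²/(2mKE)
KE = h²/(2mλ²)
KE = (6.626 × 10^-34 J·s)² / (2 × 3.34 × 10^-27 kg × (3.81 × 10^-10 m)²)
KE = 4.53 × 10^-22 J
KE = 2.83 × 10^-3 eV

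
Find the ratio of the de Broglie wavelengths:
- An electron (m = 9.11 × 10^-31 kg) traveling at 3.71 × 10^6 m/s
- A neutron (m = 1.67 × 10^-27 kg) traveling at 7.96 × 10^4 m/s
λ₁/λ₂ = 39.3

Using λ = h/(mv):

λ₁ = h/(m₁v₁) = 1.96 × 10^-10 m
λ₂ = h/(m₂v₂) = 4.98 × 10^-12 m

Ratio λ₁/λ₂ = (m₂v₂)/(m₁v₁)
         = (1.67 × 10^-27 kg × 7.96 × 10^4 m/s) / (9.11 × 10^-31 kg × 3.71 × 10^6 m/s)
         = 39.3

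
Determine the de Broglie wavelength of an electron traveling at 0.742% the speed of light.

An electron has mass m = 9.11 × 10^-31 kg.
3.27 × 10^-10 m

Using the de Broglie relation λ = h/(mv):

v = 0.742% × c = 2.224 × 10^6 m/s

λ = h/(mv)
λ = (6.626 × 10^-34 J·s) / (9.11 × 10^-31 kg × 2.224 × 10^6 m/s)
λ = 3.27 × 10^-10 m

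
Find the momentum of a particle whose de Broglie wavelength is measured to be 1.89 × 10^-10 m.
3.51 × 10^-24 kg·m/s

From the de Broglie relation λ = h/p, we solve for p:

p = h/λ
p = (6.626 × 10^-34 J·s) / (1.89 × 10^-10 m)
p = 3.51 × 10^-24 kg·m/s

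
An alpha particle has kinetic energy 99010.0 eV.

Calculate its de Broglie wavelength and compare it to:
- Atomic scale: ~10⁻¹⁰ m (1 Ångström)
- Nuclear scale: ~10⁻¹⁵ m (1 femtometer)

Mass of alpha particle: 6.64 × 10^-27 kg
λ = 4.57 × 10^-14 m, which is between nuclear and atomic scales.

Using λ = h/√(2mKE):

KE = 99010.0 eV = 1.586 × 10^-14 J

λ = h/√(2mKE)
λ = (6.626 × 10^-34 J·s) / √(2 × 6.64 × 10^-27 kg × 1.586 × 10^-14 J)
λ = 4.57 × 10^-14 m

Comparison:
- Atomic scale (10⁻¹⁰ m): λ is 0.00046× this size
- Nuclear scale (10⁻¹⁵ m): λ is 46× this size

The wavelength is between nuclear and atomic scales.

This wavelength is appropriate for probing atomic structure but too large for nuclear physics experiments.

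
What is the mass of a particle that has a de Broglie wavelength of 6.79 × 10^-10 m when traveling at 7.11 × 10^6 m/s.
1.37 × 10^-31 kg

From the de Broglie relation λ = h/(mv), we solve for m:

m = h/(λv)
m = (6.626 × 10^-34 J·s) / (6.79 × 10^-10 m × 7.11 × 10^6 m/s)
m = 1.37 × 10^-31 kg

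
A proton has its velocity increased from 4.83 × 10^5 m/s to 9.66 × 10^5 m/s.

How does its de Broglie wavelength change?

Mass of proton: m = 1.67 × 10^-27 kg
The wavelength decreases by a factor of 2.

Using λ = h/(mv):

Initial wavelength: λ₁ = h/(mv₁) = 8.21 × 10^-13 m
Final wavelength: λ₂ = h/(mv₂) = 4.11 × 10^-13 m

Since λ ∝ 1/v, when velocity increases by a factor of 2, the wavelength decreases by a factor of 2.

λ₂/λ₁ = v₁/v₂ = 1/2

The wavelength decreases by a factor of 2.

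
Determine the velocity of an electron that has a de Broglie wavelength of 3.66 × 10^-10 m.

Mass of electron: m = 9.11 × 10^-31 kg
1.99 × 10^6 m/s

From the de Broglie relation λ = h/(mv), we solve for v:

v = h/(mλ)
v = (6.626 × 10^-34 J·s) / (9.11 × 10^-31 kg × 3.66 × 10^-10 m)
v = 1.99 × 10^6 m/s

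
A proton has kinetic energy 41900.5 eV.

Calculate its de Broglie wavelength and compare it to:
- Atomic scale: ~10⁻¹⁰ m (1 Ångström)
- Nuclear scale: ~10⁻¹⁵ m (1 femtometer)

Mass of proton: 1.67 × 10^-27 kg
λ = 1.40 × 10^-13 m, which is between nuclear and atomic scales.

Using λ = h/√(2mKE):

KE = 41900.5 eV = 6.713 × 10^-15 J

λ = h/√(2mKE)
λ = (6.626 × 10^-34 J·s) / √(2 × 1.67 × 10^-27 kg × 6.713 × 10^-15 J)
λ = 1.40 × 10^-13 m

Comparison:
- Atomic scale (10⁻¹⁰ m): λ is 0.0014× this size
- Nuclear scale (10⁻¹⁵ m): λ is 1.4e+02× this size

The wavelength is between nuclear and atomic scales.

This wavelength is appropriate for probing atomic structure but too large for nuclear physics experiments.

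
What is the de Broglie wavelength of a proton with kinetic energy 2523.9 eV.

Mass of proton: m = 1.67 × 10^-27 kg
5.70 × 10^-13 m

Using λ = h/√(2mKE):

First convert KE to Joules: KE = 2523.9 eV = 4.044 × 10^-16 J

λ = h/√(2mKE)
λ = (6.626 × 10^-34 J·s) / √(2 × 1.67 × 10^-27 kg × 4.044 × 10^-16 J)
λ = 5.70 × 10^-13 m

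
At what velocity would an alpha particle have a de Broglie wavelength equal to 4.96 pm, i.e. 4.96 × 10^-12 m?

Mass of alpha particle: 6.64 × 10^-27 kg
2.01 × 10^4 m/s

From λ = h/(mv), solve for v:

v = h/(mλ)
v = (6.626 × 10^-34 J·s) / (6.64 × 10^-27 kg × 4.96 × 10^-12 m)
v = 2.01 × 10^4 m/s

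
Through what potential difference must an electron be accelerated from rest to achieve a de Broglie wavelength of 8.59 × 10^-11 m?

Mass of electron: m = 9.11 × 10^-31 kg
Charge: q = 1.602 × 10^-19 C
204 V

From λ = h/√(2mqV), we solve for V:

λ² = h²/(2mqV)
V = h²/(2mqλ²)
V = (6.626 × 10^-34 J·s)² / (2 × 9.11 × 10^-31 kg × 1.602 × 10^-19 C × (8.59 × 10^-11 m)²)
V = 204 V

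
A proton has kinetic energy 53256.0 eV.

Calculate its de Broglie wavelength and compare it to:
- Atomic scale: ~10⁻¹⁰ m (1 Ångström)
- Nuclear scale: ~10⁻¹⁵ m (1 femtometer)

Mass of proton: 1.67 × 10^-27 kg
λ = 1.24 × 10^-13 m, which is between nuclear and atomic scales.

Using λ = h/√(2mKE):

KE = 53256.0 eV = 8.533 × 10^-15 J

λ = h/√(2mKE)
λ = (6.626 × 10^-34 J·s) / √(2 × 1.67 × 10^-27 kg × 8.533 × 10^-15 J)
λ = 1.24 × 10^-13 m

Comparison:
- Atomic scale (10⁻¹⁰ m): λ is 0.0012× this size
- Nuclear scale (10⁻¹⁵ m): λ is 1.2e+02× this size

The wavelength is between nuclear and atomic scales.

This wavelength is appropriate for probing atomic structure but too large for nuclear physics experiments.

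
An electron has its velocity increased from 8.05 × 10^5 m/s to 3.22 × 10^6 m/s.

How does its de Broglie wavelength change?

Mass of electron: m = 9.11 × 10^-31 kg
The wavelength decreases by a factor of 4.

Using λ = h/(mv):

Initial wavelength: λ₁ = h/(mv₁) = 9.04 × 10^-10 m
Final wavelength: λ₂ = h/(mv₂) = 2.26 × 10^-10 m

Since λ ∝ 1/v, when velocity increases by a factor of 4, the wavelength decreases by a factor of 4.

λ₂/λ₁ = v₁/v₂ = 1/4

The wavelength decreases by a factor of 4.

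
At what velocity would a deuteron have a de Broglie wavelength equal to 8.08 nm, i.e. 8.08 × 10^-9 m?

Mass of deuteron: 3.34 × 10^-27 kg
2.46 × 10^1 m/s

From λ = h/(mv), solve for v:

v = h/(mλ)
v = (6.626 × 10^-34 J·s) / (3.34 × 10^-27 kg × 8.08 × 10^-9 m)
v = 2.46 × 10^1 m/s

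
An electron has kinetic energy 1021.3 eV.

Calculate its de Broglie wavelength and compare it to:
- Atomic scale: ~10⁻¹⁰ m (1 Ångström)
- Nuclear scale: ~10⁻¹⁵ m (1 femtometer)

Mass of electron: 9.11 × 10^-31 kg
λ = 3.84 × 10^-11 m, which is between nuclear and atomic scales.

Using λ = h/√(2mKE):

KE = 1021.3 eV = 1.636 × 10^-16 J

λ = h/√(2mKE)
λ = (6.626 × 10^-34 J·s) / √(2 × 9.11 × 10^-31 kg × 1.636 × 10^-16 J)
λ = 3.84 × 10^-11 m

Comparison:
- Atomic scale (10⁻¹⁰ m): λ is 0.38× this size
- Nuclear scale (10⁻¹⁵ m): λ is 3.8e+04× this size

The wavelength is between nuclear and atomic scales.

This wavelength is appropriate for probing atomic structure but too large for nuclear physics experiments.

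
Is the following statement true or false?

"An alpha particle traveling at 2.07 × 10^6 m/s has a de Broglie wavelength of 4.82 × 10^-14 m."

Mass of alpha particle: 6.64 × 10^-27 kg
True

The claim is correct.

Using λ = h/(mv):
λ = (6.626 × 10^-34 J·s) / (6.64 × 10^-27 kg × 2.07 × 10^6 m/s)
λ = 4.82 × 10^-14 m

This matches the claimed value.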